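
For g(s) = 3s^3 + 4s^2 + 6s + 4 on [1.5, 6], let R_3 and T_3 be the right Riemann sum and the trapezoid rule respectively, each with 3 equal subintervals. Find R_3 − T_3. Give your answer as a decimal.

R_3 = 2034.5625.
T_3 = 1434.65625.
R_3 − T_3 = 599.90625.

599.90625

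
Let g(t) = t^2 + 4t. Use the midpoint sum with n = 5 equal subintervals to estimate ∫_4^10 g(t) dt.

479.28

Δt = (10 − 4)/5 = 1.2.
Midpoints: 4.6, 5.8, 7, 8.2, 9.4.
g(4.6) = 39.56, g(5.8) = 56.84, g(7) = 77, g(8.2) = 100.04, g(9.4) = 125.96.
Sum = Δt · [g(4.6) + g(5.8) + g(7) + g(8.2) + g(9.4)].
Sum = 479.28.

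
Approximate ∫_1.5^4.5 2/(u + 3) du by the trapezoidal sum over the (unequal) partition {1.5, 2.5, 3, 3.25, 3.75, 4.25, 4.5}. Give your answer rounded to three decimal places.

1.025

Subinterval widths: 1, 0.5, 0.25, 0.5, 0.5, 0.25.
f(1.5) = 4/9, f(2.5) = 4/11, f(3) = 1/3, f(3.25) = 0.32, f(3.75) = 8/27, f(4.25) = 8/29, f(4.5) = 4/15.
On each subinterval the trapezoid contributes (Δu_i/2)·[f(u_{i-1}) + f(u_i)].
Sum ≈ 1.025.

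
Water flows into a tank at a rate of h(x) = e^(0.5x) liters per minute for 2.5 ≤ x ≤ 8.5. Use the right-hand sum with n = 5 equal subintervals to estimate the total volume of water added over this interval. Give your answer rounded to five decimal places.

177.17231

Δx = (8.5 − 2.5)/5 = 1.2.
Right endpoints: 3.7, 4.9, 6.1, 7.3, 8.5.
h(3.7) ≈ 6.35982, h(4.9) ≈ 11.58835, h(6.1) ≈ 21.11534, h(7.3) ≈ 38.47467, h(8.5) ≈ 70.10541.
Sum = Δx · [h(3.7) + h(4.9) + h(6.1) + h(7.3) + h(8.5)].
Sum ≈ 177.17231.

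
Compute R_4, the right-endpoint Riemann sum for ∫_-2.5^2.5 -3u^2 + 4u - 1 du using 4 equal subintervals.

Δu = (2.5 − (-2.5))/4 = 1.25.
Right endpoints: -1.25, 0, 1.25, 2.5.
f(-1.25) = -10.6875, f(0) = -1, f(1.25) = -0.6875, f(2.5) = -9.75.
Sum = Δu · [f(-1.25) + f(0) + f(1.25) + f(2.5)].
Sum = -27.65625.

-27.65625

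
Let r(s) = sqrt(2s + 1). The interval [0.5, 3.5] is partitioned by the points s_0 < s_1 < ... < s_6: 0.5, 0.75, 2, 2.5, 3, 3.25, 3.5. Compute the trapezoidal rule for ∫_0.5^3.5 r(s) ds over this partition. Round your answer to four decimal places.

Subinterval widths: 0.25, 1.25, 0.5, 0.5, 0.25, 0.25.
r(0.5) ≈ 1.4142, r(0.75) ≈ 1.5811, r(2) ≈ 2.2361, r(2.5) ≈ 2.4495, r(3) ≈ 2.6458, r(3.25) ≈ 2.7386, r(3.5) ≈ 2.8284.
On each subinterval the trapezoid contributes (Δs_i/2)·[r(s_{i-1}) + r(s_i)].
Sum ≈ 6.5743.

6.5743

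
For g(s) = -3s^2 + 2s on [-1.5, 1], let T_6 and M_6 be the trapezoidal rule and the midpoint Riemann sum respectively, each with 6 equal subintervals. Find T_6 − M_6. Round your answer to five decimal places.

-0.32552

T_6 ≈ -5.8420139.
M_6 ≈ -5.5164931.
T_6 − M_6 ≈ -0.32552.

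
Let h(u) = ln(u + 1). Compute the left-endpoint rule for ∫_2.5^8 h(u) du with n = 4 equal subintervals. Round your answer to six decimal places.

Δu = (8 − 2.5)/4 = 1.375.
Left endpoints: 2.5, 3.875, 5.25, 6.625.
h(2.5) ≈ 1.252763, h(3.875) ≈ 1.584120, h(5.25) ≈ 1.832581, h(6.625) ≈ 2.031432.
Sum = Δu · [h(2.5) + h(3.875) + h(5.25) + h(6.625)].
Sum ≈ 9.213733.

9.213733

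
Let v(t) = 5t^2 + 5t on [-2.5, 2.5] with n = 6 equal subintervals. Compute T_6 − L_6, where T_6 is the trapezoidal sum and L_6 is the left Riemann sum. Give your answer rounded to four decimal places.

T_6 ≈ 54.976852.
L_6 ≈ 44.560185.
T_6 − L_6 ≈ 10.4167.

10.4167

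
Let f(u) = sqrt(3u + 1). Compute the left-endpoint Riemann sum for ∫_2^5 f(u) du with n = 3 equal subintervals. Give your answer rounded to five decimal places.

9.41358

Δu = (5 − 2)/3 = 1.
Left endpoints: 2, 3, 4.
f(2) ≈ 2.64575, f(3) ≈ 3.16228, f(4) ≈ 3.60555.
Sum = Δu · [f(2) + f(3) + f(4)].
Sum ≈ 9.41358.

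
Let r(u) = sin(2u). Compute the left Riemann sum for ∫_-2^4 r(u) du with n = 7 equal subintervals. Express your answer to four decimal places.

-0.2882

Δu = (4 − (-2))/7 = 6/7.
Left endpoints: -2, -8/7, -2/7, 4/7, 10/7, 16/7, 22/7.
r(-2) ≈ 0.7568, r(-8/7) ≈ -0.7551, r(-2/7) ≈ -0.5408, r(4/7) ≈ 0.9098, r(10/7) ≈ 0.2806, r(16/7) ≈ -0.9901, r(22/7) ≈ 0.0025.
Sum = Δu · [r(-2) + r(-8/7) + r(-2/7) + ...].
Sum ≈ -0.2882.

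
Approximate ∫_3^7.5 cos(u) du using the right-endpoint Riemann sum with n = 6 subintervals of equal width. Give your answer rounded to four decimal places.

1.2604

Δu = (7.5 − 3)/6 = 0.75.
Right endpoints: 3.75, 4.5, 5.25, 6, 6.75, 7.5.
f(3.75) ≈ -0.8206, f(4.5) ≈ -0.2108, f(5.25) ≈ 0.5121, f(6) ≈ 0.9602, f(6.75) ≈ 0.8930, f(7.5) ≈ 0.3466.
Sum = Δu · [f(3.75) + f(4.5) + f(5.25) + ...].
Sum ≈ 1.2604.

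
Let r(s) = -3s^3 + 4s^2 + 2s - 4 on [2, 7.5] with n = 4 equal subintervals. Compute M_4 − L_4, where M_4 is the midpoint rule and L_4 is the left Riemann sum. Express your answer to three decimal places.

M_4 ≈ -1745.38525.
L_4 ≈ -1143.75293.
M_4 − L_4 ≈ -601.632.

-601.632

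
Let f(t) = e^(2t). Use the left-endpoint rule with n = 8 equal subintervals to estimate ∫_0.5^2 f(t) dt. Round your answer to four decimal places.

21.3795

Δt = (2 − 0.5)/8 = 0.1875.
Left endpoints: 0.5, 0.6875, 0.875, 1.0625, 1.25, 1.4375, 1.625, 1.8125.
f(0.5) ≈ 2.7183, f(0.6875) ≈ 3.9551, f(0.875) ≈ 5.7546, f(1.0625) ≈ 8.3729, f(1.25) ≈ 12.1825, f(1.4375) ≈ 17.7254, f(1.625) ≈ 25.7903, f(1.8125) ≈ 37.5247.
Sum = Δt · [f(0.5) + f(0.6875) + f(0.875) + ...].
Sum ≈ 21.3795.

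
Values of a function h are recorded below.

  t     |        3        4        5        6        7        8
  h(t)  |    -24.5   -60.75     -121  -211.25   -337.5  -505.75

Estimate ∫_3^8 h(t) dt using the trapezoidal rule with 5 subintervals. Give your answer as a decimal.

Δt = 1.
T_5 = (1/2)·[(-24.5) + 2·(-60.75) + 2·(-121) + 2·(-211.25) + 2·(-337.5) + (-505.75)] = -995.625.

-995.625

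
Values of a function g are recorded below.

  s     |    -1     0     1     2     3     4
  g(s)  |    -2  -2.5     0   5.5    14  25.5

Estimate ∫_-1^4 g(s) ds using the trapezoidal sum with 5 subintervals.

28.75

Δs = 1.
T_5 = (1/2)·[(-2) + 2·(-2.5) + 2·0 + 2·5.5 + 2·14 + 25.5] = 28.75.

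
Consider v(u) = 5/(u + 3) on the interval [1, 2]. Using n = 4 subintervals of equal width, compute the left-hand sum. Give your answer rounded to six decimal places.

Δu = (2 − 1)/4 = 0.25.
Left endpoints: 1, 1.25, 1.5, 1.75.
v(1) = 1.25, v(1.25) = 20/17, v(1.5) = 10/9, v(1.75) = 20/19.
Sum = Δu · [v(1) + v(1.25) + v(1.5) + v(1.75)].
Sum ≈ 1.147553.

1.147553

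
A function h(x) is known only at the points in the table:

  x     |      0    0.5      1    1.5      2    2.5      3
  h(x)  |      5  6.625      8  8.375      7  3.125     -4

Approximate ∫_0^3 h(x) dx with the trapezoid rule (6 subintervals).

Δx = 0.5.
T_6 = (0.5/2)·[5 + 2·6.625 + 2·8 + 2·8.375 + 2·7 + 2·3.125 + (-4)] = 16.8125.

16.8125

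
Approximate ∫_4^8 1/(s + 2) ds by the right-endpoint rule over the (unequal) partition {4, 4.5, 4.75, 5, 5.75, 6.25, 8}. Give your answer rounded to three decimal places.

Subinterval widths: 0.5, 0.25, 0.25, 0.75, 0.5, 1.75.
Right endpoints: 4.5, 4.75, 5, 5.75, 6.25, 8.
f(4.5) = 2/13, f(4.75) = 4/27, f(5) = 1/7, f(5.75) = 4/31, f(6.25) = 4/33, f(8) = 0.1.
Sum = Σ Δs_i · f(s_i).
Sum ≈ 0.482.

0.482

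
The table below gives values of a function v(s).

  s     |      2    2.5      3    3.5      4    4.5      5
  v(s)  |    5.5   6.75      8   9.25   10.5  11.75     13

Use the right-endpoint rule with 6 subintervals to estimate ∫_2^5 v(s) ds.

Δs = 0.5.
Sum = 0.5·[6.75 + 8 + 9.25 + 10.5 + 11.75 + 13] = 29.625.

29.625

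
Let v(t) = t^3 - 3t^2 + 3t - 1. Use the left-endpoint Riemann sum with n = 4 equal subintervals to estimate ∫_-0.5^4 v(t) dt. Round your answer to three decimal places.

4.034

Δt = (4 − (-0.5))/4 = 1.125.
Left endpoints: -0.5, 0.625, 1.75, 2.875.
v(-0.5) = -3.375, v(0.625) = -27/512, v(1.75) = 0.421875, v(2.875) = 3375/512.
Sum = Δt · [v(-0.5) + v(0.625) + v(1.75) + v(2.875)].
Sum ≈ 4.034.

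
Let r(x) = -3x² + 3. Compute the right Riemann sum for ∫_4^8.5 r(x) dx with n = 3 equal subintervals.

-668.25

Δx = (8.5 − 4)/3 = 1.5.
Right endpoints: 5.5, 7, 8.5.
r(5.5) = -87.75, r(7) = -144, r(8.5) = -213.75.
Sum = Δx · [r(5.5) + r(7) + r(8.5)].
Sum = -668.25.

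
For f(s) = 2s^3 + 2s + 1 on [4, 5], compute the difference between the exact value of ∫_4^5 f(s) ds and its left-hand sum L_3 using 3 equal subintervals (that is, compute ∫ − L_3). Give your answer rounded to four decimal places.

20.1667

Exact integral: ∫_4^5 f(s) ds = 194.5.
L_3 ≈ 174.333333.
Error ≈ 194.5 − 174.333333 ≈ 20.1667.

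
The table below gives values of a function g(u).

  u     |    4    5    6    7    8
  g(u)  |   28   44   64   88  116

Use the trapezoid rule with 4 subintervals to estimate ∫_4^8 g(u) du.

268

Δu = 1.
T_4 = (1/2)·[28 + 2·44 + 2·64 + 2·88 + 116] = 268.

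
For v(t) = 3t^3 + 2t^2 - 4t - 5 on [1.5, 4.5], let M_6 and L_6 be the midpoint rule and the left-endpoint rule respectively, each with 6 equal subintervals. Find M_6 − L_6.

66.375

M_6 = 309.4375.
L_6 = 243.0625.
M_6 − L_6 = 66.375.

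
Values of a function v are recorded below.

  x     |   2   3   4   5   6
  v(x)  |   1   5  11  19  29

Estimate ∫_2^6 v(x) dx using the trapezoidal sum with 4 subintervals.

50

Δx = 1.
T_4 = (1/2)·[1 + 2·5 + 2·11 + 2·19 + 29] = 50.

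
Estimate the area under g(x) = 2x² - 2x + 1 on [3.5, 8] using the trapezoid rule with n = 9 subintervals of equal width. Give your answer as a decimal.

265.875

Δx = (8 − 3.5)/9 = 0.5.
g(3.5) = 18.5, g(4) = 25, g(4.5) = 32.5, g(5) = 41, g(5.5) = 50.5, g(6) = 61, g(6.5) = 72.5, g(7) = 85, g(7.5) = 98.5, g(8) = 113.
T_9 = (Δx/2)·[g(x_0) + 2g(x_1) + ... + 2g(x_{8}) + g(x_9)].
Sum = 265.875.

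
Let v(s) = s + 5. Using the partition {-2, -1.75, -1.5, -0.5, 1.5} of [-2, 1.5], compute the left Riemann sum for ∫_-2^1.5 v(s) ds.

14.0625

Subinterval widths: 0.25, 0.25, 1, 2.
Left endpoints: -2, -1.75, -1.5, -0.5.
v(-2) = 3, v(-1.75) = 3.25, v(-1.5) = 3.5, v(-0.5) = 4.5.
Sum = Σ Δs_i · v(s_i).
Sum = 14.0625.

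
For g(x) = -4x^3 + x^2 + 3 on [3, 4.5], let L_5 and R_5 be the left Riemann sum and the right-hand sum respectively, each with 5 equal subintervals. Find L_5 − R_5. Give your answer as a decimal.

73.575

L_5 = -267.39.
R_5 = -340.965.
L_5 − R_5 = 73.575.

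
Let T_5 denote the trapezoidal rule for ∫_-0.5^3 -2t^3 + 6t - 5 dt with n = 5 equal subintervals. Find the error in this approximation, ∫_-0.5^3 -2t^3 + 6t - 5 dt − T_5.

Exact integral: ∫_-0.5^3 f(t) dt = -31.71875.
T_5 = -33.8625.
Error = -31.71875 − (-33.8625) = 2.14375.

2.14375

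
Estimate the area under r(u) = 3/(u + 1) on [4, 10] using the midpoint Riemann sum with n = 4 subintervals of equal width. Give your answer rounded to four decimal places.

Δu = (10 − 4)/4 = 1.5.
Midpoints: 4.75, 6.25, 7.75, 9.25.
r(4.75) = 12/23, r(6.25) = 12/29, r(7.75) = 12/35, r(9.25) = 12/41.
Sum = Δu · [r(4.75) + r(6.25) + r(7.75) + r(9.25)].
Sum ≈ 2.3566.

2.3566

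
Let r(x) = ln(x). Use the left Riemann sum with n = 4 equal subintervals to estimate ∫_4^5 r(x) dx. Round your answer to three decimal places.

Δx = (5 − 4)/4 = 0.25.
Left endpoints: 4, 4.25, 4.5, 4.75.
r(4) ≈ 1.386, r(4.25) ≈ 1.447, r(4.5) ≈ 1.504, r(4.75) ≈ 1.558.
Sum = Δx · [r(4) + r(4.25) + r(4.5) + r(4.75)].
Sum ≈ 1.474.

1.474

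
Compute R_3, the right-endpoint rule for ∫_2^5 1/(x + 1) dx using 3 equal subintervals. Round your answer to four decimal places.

Δx = (5 − 2)/3 = 1.
Right endpoints: 3, 4, 5.
f(3) = 0.25, f(4) = 0.2, f(5) = 1/6.
Sum = Δx · [f(3) + f(4) + f(5)].
Sum ≈ 0.6167.

0.6167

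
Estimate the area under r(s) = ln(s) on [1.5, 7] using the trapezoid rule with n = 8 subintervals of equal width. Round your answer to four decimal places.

Δs = (7 − 1.5)/8 = 0.6875.
r(1.5) ≈ 0.4055, r(2.1875) ≈ 0.7828, r(2.875) ≈ 1.0561, r(3.5625) ≈ 1.2705, r(4.25) ≈ 1.4469, r(4.9375) ≈ 1.5969, r(5.625) ≈ 1.7272, r(6.3125) ≈ 1.8425, r(7) ≈ 1.9459.
T_8 = (Δs/2)·[r(s_0) + 2r(s_1) + ... + 2r(s_{7}) + r(s_8)].
Sum ≈ 7.4927.

7.4927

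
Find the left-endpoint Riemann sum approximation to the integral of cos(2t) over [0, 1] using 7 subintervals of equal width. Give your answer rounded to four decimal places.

0.5527

Δt = (1 − 0)/7 = 1/7.
Left endpoints: 0, 1/7, 2/7, 3/7, 4/7, 5/7, 6/7.
f(0) ≈ 1.0000, f(1/7) ≈ 0.9595, f(2/7) ≈ 0.8411, f(3/7) ≈ 0.6546, f(4/7) ≈ 0.4150, f(5/7) ≈ 0.1417, f(6/7) ≈ -0.1430.
Sum = Δt · [f(0) + f(1/7) + f(2/7) + ...].
Sum ≈ 0.5527.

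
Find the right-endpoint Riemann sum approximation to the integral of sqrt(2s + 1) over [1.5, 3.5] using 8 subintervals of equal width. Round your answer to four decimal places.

Δs = (3.5 − 1.5)/8 = 0.25.
Right endpoints: 1.75, 2, 2.25, 2.5, 2.75, 3, 3.25, 3.5.
f(1.75) ≈ 2.1213, f(2) ≈ 2.2361, f(2.25) ≈ 2.3452, f(2.5) ≈ 2.4495, f(2.75) ≈ 2.5495, f(3) ≈ 2.6458, f(3.25) ≈ 2.7386, f(3.5) ≈ 2.8284.
Sum = Δs · [f(1.75) + f(2) + f(2.25) + ...].
Sum ≈ 4.9786.

4.9786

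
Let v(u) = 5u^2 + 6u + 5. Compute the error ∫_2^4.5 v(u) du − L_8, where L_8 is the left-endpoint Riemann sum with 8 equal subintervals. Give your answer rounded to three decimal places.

Exact integral: ∫_2^4.5 v(u) du ≈ 199.79167.
L_8 ≈ 184.95605.
Error ≈ 199.79167 − 184.95605 ≈ 14.836.

14.836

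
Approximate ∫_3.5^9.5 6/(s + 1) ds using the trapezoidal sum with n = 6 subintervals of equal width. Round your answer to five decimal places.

5.10383

Δs = (9.5 − 3.5)/6 = 1.
f(3.5) = 4/3, f(4.5) = 12/11, f(5.5) = 12/13, f(6.5) = 0.8, f(7.5) = 12/17, f(8.5) = 12/19, f(9.5) = 4/7.
T_6 = (Δs/2)·[f(s_0) + 2f(s_1) + ... + 2f(s_{5}) + f(s_6)].
Sum ≈ 5.10383.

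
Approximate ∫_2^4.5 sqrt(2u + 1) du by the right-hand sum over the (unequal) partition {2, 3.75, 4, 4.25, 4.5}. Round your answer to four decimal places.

7.4132

Subinterval widths: 1.75, 0.25, 0.25, 0.25.
Right endpoints: 3.75, 4, 4.25, 4.5.
f(3.75) ≈ 2.9155, f(4) ≈ 3.0000, f(4.25) ≈ 3.0822, f(4.5) ≈ 3.1623.
Sum = Σ Δu_i · f(u_i).
Sum ≈ 7.4132.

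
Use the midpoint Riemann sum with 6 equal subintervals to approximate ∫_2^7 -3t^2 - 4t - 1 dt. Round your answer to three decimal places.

Δt = (7 − 2)/6 = 5/6.
Midpoints: 29/12, 3.25, 49/12, 59/12, 5.75, 79/12.
f(29/12) = -28.1875, f(3.25) = -45.6875, f(49/12) = -3233/48, f(59/12) = -93.1875, f(5.75) = -123.1875, f(79/12) = -7553/48.
Sum = Δt · [f(29/12) + f(3.25) + f(49/12) + ...].
Sum ≈ -429.132.

-429.132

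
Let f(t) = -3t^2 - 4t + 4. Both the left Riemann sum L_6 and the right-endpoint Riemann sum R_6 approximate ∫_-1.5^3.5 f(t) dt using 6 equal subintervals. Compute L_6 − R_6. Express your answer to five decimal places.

L_6 ≈ -27.1527778.
R_6 ≈ -68.8194444.
L_6 − R_6 ≈ 41.66667.

41.66667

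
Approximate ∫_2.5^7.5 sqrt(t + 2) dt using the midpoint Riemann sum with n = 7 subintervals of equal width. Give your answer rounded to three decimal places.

Δt = (7.5 − 2.5)/7 = 5/7.
Midpoints: 20/7, 25/7, 30/7, 5, 40/7, 45/7, 50/7.
f(20/7) ≈ 2.204, f(25/7) ≈ 2.360, f(30/7) ≈ 2.507, f(5) ≈ 2.646, f(40/7) ≈ 2.777, f(45/7) ≈ 2.903, f(50/7) ≈ 3.024.
Sum = Δt · [f(20/7) + f(25/7) + f(30/7) + ...].
Sum ≈ 13.158.

13.158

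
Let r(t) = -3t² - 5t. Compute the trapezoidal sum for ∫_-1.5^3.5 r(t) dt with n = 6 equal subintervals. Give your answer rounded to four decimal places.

Δt = (3.5 − (-1.5))/6 = 5/6.
r(-1.5) = 0.75, r(-2/3) = 2, r(1/6) = -11/12, r(1) = -8, r(11/6) = -19.25, r(8/3) = -104/3, r(3.5) = -54.25.
T_6 = (Δt/2)·[r(t_0) + 2r(t_1) + ... + 2r(t_{5}) + r(t_6)].
Sum ≈ -72.9861.

-72.9861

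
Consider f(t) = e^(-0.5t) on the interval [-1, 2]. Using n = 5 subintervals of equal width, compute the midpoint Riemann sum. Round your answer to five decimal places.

2.55210

Δt = (2 − (-1))/5 = 0.6.
Midpoints: -0.7, -0.1, 0.5, 1.1, 1.7.
f(-0.7) ≈ 1.41907, f(-0.1) ≈ 1.05127, f(0.5) ≈ 0.77880, f(1.1) ≈ 0.57695, f(1.7) ≈ 0.42741.
Sum = Δt · [f(-0.7) + f(-0.1) + f(0.5) + f(1.1) + f(1.7)].
Sum ≈ 2.55210.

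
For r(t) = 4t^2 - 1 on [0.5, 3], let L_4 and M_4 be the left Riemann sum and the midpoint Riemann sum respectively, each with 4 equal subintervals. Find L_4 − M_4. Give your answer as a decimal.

L_4 = 23.046875.
M_4 = 33.0078125.
L_4 − M_4 = -9.9609375.

-9.9609375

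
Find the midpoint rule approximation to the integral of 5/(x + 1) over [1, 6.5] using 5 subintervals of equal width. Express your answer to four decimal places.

Δx = (6.5 − 1)/5 = 1.1.
Midpoints: 1.55, 2.65, 3.75, 4.85, 5.95.
f(1.55) = 100/51, f(2.65) = 100/73, f(3.75) = 20/19, f(4.85) = 100/117, f(5.95) = 100/139.
Sum = Δx · [f(1.55) + f(2.65) + f(3.75) + f(4.85) + f(5.95)].
Sum ≈ 6.5531.

6.5531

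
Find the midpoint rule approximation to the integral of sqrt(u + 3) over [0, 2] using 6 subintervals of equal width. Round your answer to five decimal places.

3.98976

Δu = (2 − 0)/6 = 1/3.
Midpoints: 1/6, 0.5, 5/6, 7/6, 1.5, 11/6.
f(1/6) ≈ 1.77951, f(0.5) ≈ 1.87083, f(5/6) ≈ 1.95789, f(7/6) ≈ 2.04124, f(1.5) ≈ 2.12132, f(11/6) ≈ 2.19848.
Sum = Δu · [f(1/6) + f(0.5) + f(5/6) + ...].
Sum ≈ 3.98976.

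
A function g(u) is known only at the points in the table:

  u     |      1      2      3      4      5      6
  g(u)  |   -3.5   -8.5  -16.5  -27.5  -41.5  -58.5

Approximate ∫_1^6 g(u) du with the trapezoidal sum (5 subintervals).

-125

Δu = 1.
T_5 = (1/2)·[(-3.5) + 2·(-8.5) + 2·(-16.5) + 2·(-27.5) + 2·(-41.5) + (-58.5)] = -125.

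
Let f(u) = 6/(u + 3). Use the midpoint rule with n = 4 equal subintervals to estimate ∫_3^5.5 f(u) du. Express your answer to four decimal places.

2.0885

Δu = (5.5 − 3)/4 = 0.625.
Midpoints: 3.3125, 3.9375, 4.5625, 5.1875.
f(3.3125) = 96/101, f(3.9375) = 32/37, f(4.5625) = 96/121, f(5.1875) = 96/131.
Sum = Δu · [f(3.3125) + f(3.9375) + f(4.5625) + f(5.1875)].
Sum ≈ 2.0885.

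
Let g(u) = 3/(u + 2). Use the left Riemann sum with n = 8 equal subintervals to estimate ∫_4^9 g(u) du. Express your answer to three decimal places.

Δu = (9 − 4)/8 = 0.625.
Left endpoints: 4, 4.625, 5.25, 5.875, 6.5, 7.125, 7.75, 8.375.
g(4) = 0.5, g(4.625) = 24/53, g(5.25) = 12/29, g(5.875) = 8/21, g(6.5) = 6/17, g(7.125) = 24/73, g(7.75) = 4/13, g(8.375) = 24/83.
Sum = Δu · [g(4) + g(4.625) + g(5.25) + ...].
Sum ≈ 1.891.

1.891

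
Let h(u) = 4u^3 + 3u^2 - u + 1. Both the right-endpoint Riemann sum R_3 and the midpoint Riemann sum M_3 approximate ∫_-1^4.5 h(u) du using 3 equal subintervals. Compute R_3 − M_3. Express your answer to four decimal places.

R_3 ≈ 956.694444.
M_3 ≈ 460.090278.
R_3 − M_3 ≈ 496.6042.

496.6042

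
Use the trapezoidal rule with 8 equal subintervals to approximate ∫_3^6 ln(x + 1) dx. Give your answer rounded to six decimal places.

Δx = (6 − 3)/8 = 0.375.
f(3) ≈ 1.386294, f(3.375) ≈ 1.475907, f(3.75) ≈ 1.558145, f(4.125) ≈ 1.634131, f(4.5) ≈ 1.704748, f(4.875) ≈ 1.770706, f(5.25) ≈ 1.832581, f(5.625) ≈ 1.890850, f(6) ≈ 1.945910.
T_8 = (Δx/2)·[f(x_0) + 2f(x_1) + ... + 2f(x_{7}) + f(x_8)].
Sum ≈ 5.074939.

5.074939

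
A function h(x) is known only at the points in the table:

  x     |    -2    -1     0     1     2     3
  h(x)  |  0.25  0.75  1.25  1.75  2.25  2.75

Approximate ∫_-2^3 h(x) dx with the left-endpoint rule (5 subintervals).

6.25

Δx = 1.
Sum = 1·[0.25 + 0.75 + 1.25 + 1.75 + 2.25] = 6.25.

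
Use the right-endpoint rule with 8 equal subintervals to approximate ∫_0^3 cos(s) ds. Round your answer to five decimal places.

-0.23366

Δs = (3 − 0)/8 = 0.375.
Right endpoints: 0.375, 0.75, 1.125, 1.5, 1.875, 2.25, 2.625, 3.
f(0.375) ≈ 0.93051, f(0.75) ≈ 0.73169, f(1.125) ≈ 0.43118, f(1.5) ≈ 0.07074, f(1.875) ≈ -0.29953, f(2.25) ≈ -0.62817, f(2.625) ≈ -0.86951, f(3) ≈ -0.98999.
Sum = Δs · [f(0.375) + f(0.75) + f(1.125) + ...].
Sum ≈ -0.23366.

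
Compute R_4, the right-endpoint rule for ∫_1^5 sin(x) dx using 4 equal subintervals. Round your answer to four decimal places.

-0.6653

Δx = (5 − 1)/4 = 1.
Right endpoints: 2, 3, 4, 5.
f(2) ≈ 0.9093, f(3) ≈ 0.1411, f(4) ≈ -0.7568, f(5) ≈ -0.9589.
Sum = Δx · [f(2) + f(3) + f(4) + f(5)].
Sum ≈ -0.6653.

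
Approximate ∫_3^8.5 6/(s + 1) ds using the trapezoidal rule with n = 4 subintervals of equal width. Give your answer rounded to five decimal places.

Δs = (8.5 − 3)/4 = 1.375.
f(3) = 1.5, f(4.375) = 48/43, f(5.75) = 8/9, f(7.125) = 48/65, f(8.5) = 12/19.
T_4 = (Δs/2)·[f(s_0) + 2f(s_1) + 2f(s_2) + 2f(s_3) + f(s_4)].
Sum ≈ 5.23795.

5.23795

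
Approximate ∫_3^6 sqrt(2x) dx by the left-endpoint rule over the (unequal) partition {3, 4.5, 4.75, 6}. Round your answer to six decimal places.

Subinterval widths: 1.5, 0.25, 1.25.
Left endpoints: 3, 4.5, 4.75.
f(3) ≈ 2.449490, f(4.5) ≈ 3.000000, f(4.75) ≈ 3.082207.
Sum = Σ Δx_i · f(x_i).
Sum ≈ 8.276993.

8.276993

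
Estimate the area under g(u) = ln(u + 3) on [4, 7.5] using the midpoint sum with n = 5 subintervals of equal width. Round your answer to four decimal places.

7.5690

Δu = (7.5 − 4)/5 = 0.7.
Midpoints: 4.35, 5.05, 5.75, 6.45, 7.15.
g(4.35) ≈ 1.9947, g(5.05) ≈ 2.0857, g(5.75) ≈ 2.1691, g(6.45) ≈ 2.2460, g(7.15) ≈ 2.3175.
Sum = Δu · [g(4.35) + g(5.05) + g(5.75) + g(6.45) + g(7.15)].
Sum ≈ 7.5690.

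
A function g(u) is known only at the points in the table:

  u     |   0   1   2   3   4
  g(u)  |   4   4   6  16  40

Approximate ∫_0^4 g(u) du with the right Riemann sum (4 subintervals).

66

Δu = 1.
Sum = 1·[4 + 6 + 16 + 40] = 66.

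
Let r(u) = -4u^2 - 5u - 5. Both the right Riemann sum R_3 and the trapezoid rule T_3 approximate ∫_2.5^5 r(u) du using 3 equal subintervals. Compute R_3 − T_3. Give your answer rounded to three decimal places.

-36.458

R_3 ≈ -242.82407.
T_3 ≈ -206.36574.
R_3 − T_3 ≈ -36.458.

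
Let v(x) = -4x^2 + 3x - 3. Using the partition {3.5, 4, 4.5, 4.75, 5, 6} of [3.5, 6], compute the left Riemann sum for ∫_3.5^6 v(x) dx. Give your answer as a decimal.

-173.625

Subinterval widths: 0.5, 0.5, 0.25, 0.25, 1.
Left endpoints: 3.5, 4, 4.5, 4.75, 5.
v(3.5) = -41.5, v(4) = -55, v(4.5) = -70.5, v(4.75) = -79, v(5) = -88.
Sum = Σ Δx_i · v(x_i).
Sum = -173.625.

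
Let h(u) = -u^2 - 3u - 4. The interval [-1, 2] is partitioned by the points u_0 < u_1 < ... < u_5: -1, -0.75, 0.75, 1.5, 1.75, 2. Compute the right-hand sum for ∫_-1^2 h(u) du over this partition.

-25.4375

Subinterval widths: 0.25, 1.5, 0.75, 0.25, 0.25.
Right endpoints: -0.75, 0.75, 1.5, 1.75, 2.
h(-0.75) = -2.3125, h(0.75) = -6.8125, h(1.5) = -10.75, h(1.75) = -12.3125, h(2) = -14.
Sum = Σ Δu_i · h(u_i).
Sum = -25.4375.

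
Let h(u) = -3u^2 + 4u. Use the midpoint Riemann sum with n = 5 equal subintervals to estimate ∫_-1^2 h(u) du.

Δu = (2 − (-1))/5 = 0.6.
Midpoints: -0.7, -0.1, 0.5, 1.1, 1.7.
h(-0.7) = -4.27, h(-0.1) = -0.43, h(0.5) = 1.25, h(1.1) = 0.77, h(1.7) = -1.87.
Sum = Δu · [h(-0.7) + h(-0.1) + h(0.5) + h(1.1) + h(1.7)].
Sum = -2.73.

-2.73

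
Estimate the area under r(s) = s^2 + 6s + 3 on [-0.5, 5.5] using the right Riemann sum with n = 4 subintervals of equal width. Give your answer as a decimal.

215.25

Δs = (5.5 − (-0.5))/4 = 1.5.
Right endpoints: 1, 2.5, 4, 5.5.
r(1) = 10, r(2.5) = 24.25, r(4) = 43, r(5.5) = 66.25.
Sum = Δs · [r(1) + r(2.5) + r(4) + r(5.5)].
Sum = 215.25.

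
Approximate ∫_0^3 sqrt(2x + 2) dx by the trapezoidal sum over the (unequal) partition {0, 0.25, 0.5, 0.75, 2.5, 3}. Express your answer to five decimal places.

Subinterval widths: 0.25, 0.25, 0.25, 1.75, 0.5.
f(0) ≈ 1.41421, f(0.25) ≈ 1.58114, f(0.5) ≈ 1.73205, f(0.75) ≈ 1.87083, f(2.5) ≈ 2.64575, f(3) ≈ 2.82843.
On each subinterval the trapezoid contributes (Δx_i/2)·[f(x_{i-1}) + f(x_i)].
Sum ≈ 6.55948.

6.55948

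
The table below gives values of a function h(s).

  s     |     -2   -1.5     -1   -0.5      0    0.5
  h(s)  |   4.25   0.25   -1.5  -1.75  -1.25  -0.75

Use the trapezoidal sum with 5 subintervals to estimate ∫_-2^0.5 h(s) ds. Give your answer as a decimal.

Δs = 0.5.
T_5 = (0.5/2)·[4.25 + 2·0.25 + 2·(-1.5) + 2·(-1.75) + 2·(-1.25) + (-0.75)] = -1.25.

-1.25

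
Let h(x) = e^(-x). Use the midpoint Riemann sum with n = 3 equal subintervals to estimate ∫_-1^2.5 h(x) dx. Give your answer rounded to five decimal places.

Δx = (2.5 − (-1))/3 = 7/6.
Midpoints: -5/12, 0.75, 23/12.
h(-5/12) ≈ 1.51690, h(0.75) ≈ 0.47237, h(23/12) ≈ 0.14710.
Sum = Δx · [h(-5/12) + h(0.75) + h(23/12)].
Sum ≈ 2.49242.

2.49242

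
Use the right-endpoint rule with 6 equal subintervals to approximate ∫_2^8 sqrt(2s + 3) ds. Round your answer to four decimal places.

Δs = (8 − 2)/6 = 1.
Right endpoints: 3, 4, 5, 6, 7, 8.
f(3) ≈ 3.0000, f(4) ≈ 3.3166, f(5) ≈ 3.6056, f(6) ≈ 3.8730, f(7) ≈ 4.1231, f(8) ≈ 4.3589.
Sum = Δs · [f(3) + f(4) + f(5) + ...].
Sum ≈ 22.2772.

22.2772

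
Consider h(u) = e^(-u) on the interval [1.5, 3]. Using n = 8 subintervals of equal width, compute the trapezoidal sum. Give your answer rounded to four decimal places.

0.1739

Δu = (3 − 1.5)/8 = 0.1875.
h(1.5) ≈ 0.2231, h(1.6875) ≈ 0.1850, h(1.875) ≈ 0.1534, h(2.0625) ≈ 0.1271, h(2.25) ≈ 0.1054, h(2.4375) ≈ 0.0874, h(2.625) ≈ 0.0724, h(2.8125) ≈ 0.0601, h(3) ≈ 0.0498.
T_8 = (Δu/2)·[h(u_0) + 2h(u_1) + ... + 2h(u_{7}) + h(u_8)].
Sum ≈ 0.1739.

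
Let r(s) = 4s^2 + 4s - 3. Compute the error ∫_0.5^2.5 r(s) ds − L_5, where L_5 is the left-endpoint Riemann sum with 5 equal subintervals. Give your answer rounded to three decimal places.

Exact integral: ∫_0.5^2.5 r(s) ds ≈ 26.66667.
L_5 = 20.48.
Error ≈ 26.66667 − 20.48 ≈ 6.187.

6.187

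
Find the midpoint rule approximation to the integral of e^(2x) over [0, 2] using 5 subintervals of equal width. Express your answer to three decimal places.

Δx = (2 − 0)/5 = 0.4.
Midpoints: 0.2, 0.6, 1, 1.4, 1.8.
f(0.2) ≈ 1.492, f(0.6) ≈ 3.320, f(1) ≈ 7.389, f(1.4) ≈ 16.445, f(1.8) ≈ 36.598.
Sum = Δx · [f(0.2) + f(0.6) + f(1) + f(1.4) + f(1.8)].
Sum ≈ 26.098.

26.098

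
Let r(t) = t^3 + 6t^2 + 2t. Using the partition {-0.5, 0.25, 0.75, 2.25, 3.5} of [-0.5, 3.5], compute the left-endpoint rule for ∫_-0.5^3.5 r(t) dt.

66.50390625

Subinterval widths: 0.75, 0.5, 1.5, 1.25.
Left endpoints: -0.5, 0.25, 0.75, 2.25.
r(-0.5) = 0.375, r(0.25) = 0.890625, r(0.75) = 5.296875, r(2.25) = 46.265625.
Sum = Σ Δt_i · r(t_i).
Sum = 66.50390625.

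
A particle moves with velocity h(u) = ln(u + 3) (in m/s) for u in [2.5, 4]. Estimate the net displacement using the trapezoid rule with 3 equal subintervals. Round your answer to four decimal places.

Δu = (4 − 2.5)/3 = 0.5.
h(2.5) ≈ 1.7047, h(3) ≈ 1.7918, h(3.5) ≈ 1.8718, h(4) ≈ 1.9459.
T_3 = (Δu/2)·[h(u_0) + 2h(u_1) + 2h(u_2) + h(u_3)].
Sum ≈ 2.7444.

2.7444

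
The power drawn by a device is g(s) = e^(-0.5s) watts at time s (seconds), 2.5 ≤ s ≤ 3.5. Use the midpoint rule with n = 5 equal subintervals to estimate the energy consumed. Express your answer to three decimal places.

0.225

Δs = (3.5 − 2.5)/5 = 0.2.
Midpoints: 2.6, 2.8, 3, 3.2, 3.4.
g(2.6) ≈ 0.273, g(2.8) ≈ 0.247, g(3) ≈ 0.223, g(3.2) ≈ 0.202, g(3.4) ≈ 0.183.
Sum = Δs · [g(2.6) + g(2.8) + g(3) + g(3.2) + g(3.4)].
Sum ≈ 0.225.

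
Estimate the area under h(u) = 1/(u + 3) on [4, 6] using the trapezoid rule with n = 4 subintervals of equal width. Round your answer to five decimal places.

0.25148

Δu = (6 − 4)/4 = 0.5.
h(4) = 1/7, h(4.5) = 2/15, h(5) = 0.125, h(5.5) = 2/17, h(6) = 1/9.
T_4 = (Δu/2)·[h(u_0) + 2h(u_1) + 2h(u_2) + 2h(u_3) + h(u_4)].
Sum ≈ 0.25148.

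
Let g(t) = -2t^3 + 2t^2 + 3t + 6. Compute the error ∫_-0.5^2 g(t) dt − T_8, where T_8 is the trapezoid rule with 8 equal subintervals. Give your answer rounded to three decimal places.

Exact integral: ∫_-0.5^2 g(t) dt ≈ 18.07292.
T_8 ≈ 17.97119.
Error ≈ 18.07292 − 17.97119 ≈ 0.102.

0.102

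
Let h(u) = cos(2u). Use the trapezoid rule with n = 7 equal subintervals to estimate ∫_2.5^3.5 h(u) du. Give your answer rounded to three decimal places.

Δu = (3.5 − 2.5)/7 = 1/7.
h(2.5) ≈ 0.284, h(37/14) ≈ 0.542, h(39/14) ≈ 0.757, h(41/14) ≈ 0.911, h(43/14) ≈ 0.990, h(45/14) ≈ 0.989, h(47/14) ≈ 0.909, h(3.5) ≈ 0.754.
T_7 = (Δu/2)·[h(u_0) + 2h(u_1) + ... + 2h(u_{6}) + h(u_7)].
Sum ≈ 0.802.

0.802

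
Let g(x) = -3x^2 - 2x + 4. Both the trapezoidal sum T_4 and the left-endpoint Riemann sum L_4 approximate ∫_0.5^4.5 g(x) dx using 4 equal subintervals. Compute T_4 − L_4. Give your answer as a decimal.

-34

T_4 = -97.
L_4 = -63.
T_4 − L_4 = -34.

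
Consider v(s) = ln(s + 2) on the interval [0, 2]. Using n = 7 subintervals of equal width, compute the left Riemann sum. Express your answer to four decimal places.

2.0582

Δs = (2 − 0)/7 = 2/7.
Left endpoints: 0, 2/7, 4/7, 6/7, 8/7, 10/7, 12/7.
v(0) ≈ 0.6931, v(2/7) ≈ 0.8267, v(4/7) ≈ 0.9445, v(6/7) ≈ 1.0498, v(8/7) ≈ 1.1451, v(10/7) ≈ 1.2321, v(12/7) ≈ 1.3122.
Sum = Δs · [v(0) + v(2/7) + v(4/7) + ...].
Sum ≈ 2.0582.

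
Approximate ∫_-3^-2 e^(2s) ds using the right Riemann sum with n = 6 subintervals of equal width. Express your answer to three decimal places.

0.009

Δs = (-2 − (-3))/6 = 1/6.
Right endpoints: -17/6, -8/3, -2.5, -7/3, -13/6, -2.
f(-17/6) ≈ 0.003, f(-8/3) ≈ 0.005, f(-2.5) ≈ 0.007, f(-7/3) ≈ 0.009, f(-13/6) ≈ 0.013, f(-2) ≈ 0.018.
Sum = Δs · [f(-17/6) + f(-8/3) + f(-2.5) + ...].
Sum ≈ 0.009.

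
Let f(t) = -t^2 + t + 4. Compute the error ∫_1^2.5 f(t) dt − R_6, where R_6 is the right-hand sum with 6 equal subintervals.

0.484375

Exact integral: ∫_1^2.5 f(t) dt = 3.75.
R_6 = 3.265625.
Error = 3.75 − 3.265625 = 0.484375.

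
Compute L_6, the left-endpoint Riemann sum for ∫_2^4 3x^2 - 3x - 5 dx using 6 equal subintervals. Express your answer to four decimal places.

23.1111

Δx = (4 − 2)/6 = 1/3.
Left endpoints: 2, 7/3, 8/3, 3, 10/3, 11/3.
f(2) = 1, f(7/3) = 13/3, f(8/3) = 25/3, f(3) = 13, f(10/3) = 55/3, f(11/3) = 73/3.
Sum = Δx · [f(2) + f(7/3) + f(8/3) + ...].
Sum ≈ 23.1111.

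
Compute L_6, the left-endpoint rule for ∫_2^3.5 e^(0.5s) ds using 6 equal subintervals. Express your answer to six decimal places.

5.701007

Δs = (3.5 − 2)/6 = 0.25.
Left endpoints: 2, 2.25, 2.5, 2.75, 3, 3.25.
f(2) ≈ 2.718282, f(2.25) ≈ 3.080217, f(2.5) ≈ 3.490343, f(2.75) ≈ 3.955077, f(3) ≈ 4.481689, f(3.25) ≈ 5.078419.
Sum = Δs · [f(2) + f(2.25) + f(2.5) + ...].
Sum ≈ 5.701007.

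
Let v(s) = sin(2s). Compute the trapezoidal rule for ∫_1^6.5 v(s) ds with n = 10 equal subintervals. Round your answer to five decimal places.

-0.59368

Δs = (6.5 − 1)/10 = 0.55.
v(1) ≈ 0.90930, v(1.55) ≈ 0.04158, v(2.1) ≈ -0.87158, v(2.65) ≈ -0.83227, v(3.2) ≈ 0.11655, v(3.75) ≈ 0.93800, v(4.3) ≈ 0.73440, v(4.85) ≈ -0.27176, v(5.4) ≈ -0.98094, v(5.95) ≈ -0.61814, v(6.5) ≈ 0.42017.
T_10 = (Δs/2)·[v(s_0) + 2v(s_1) + ... + 2v(s_{9}) + v(s_10)].
Sum ≈ -0.59368.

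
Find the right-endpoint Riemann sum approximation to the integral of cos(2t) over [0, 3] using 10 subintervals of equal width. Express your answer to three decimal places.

-0.141

Δt = (3 − 0)/10 = 0.3.
Right endpoints: 0.3, 0.6, 0.9, 1.2, 1.5, 1.8, 2.1, 2.4, 2.7, 3.
f(0.3) ≈ 0.825, f(0.6) ≈ 0.362, f(0.9) ≈ -0.227, f(1.2) ≈ -0.737, f(1.5) ≈ -0.990, f(1.8) ≈ -0.897, f(2.1) ≈ -0.490, f(2.4) ≈ 0.087, f(2.7) ≈ 0.635, f(3) ≈ 0.960.
Sum = Δt · [f(0.3) + f(0.6) + f(0.9) + ...].
Sum ≈ -0.141.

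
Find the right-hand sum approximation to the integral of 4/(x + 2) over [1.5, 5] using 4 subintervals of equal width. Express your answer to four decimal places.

Δx = (5 − 1.5)/4 = 0.875.
Right endpoints: 2.375, 3.25, 4.125, 5.
f(2.375) = 32/35, f(3.25) = 16/21, f(4.125) = 32/49, f(5) = 4/7.
Sum = Δx · [f(2.375) + f(3.25) + f(4.125) + f(5)].
Sum ≈ 2.5381.

2.5381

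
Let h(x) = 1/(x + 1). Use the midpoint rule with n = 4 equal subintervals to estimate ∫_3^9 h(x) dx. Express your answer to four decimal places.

Δx = (9 − 3)/4 = 1.5.
Midpoints: 3.75, 5.25, 6.75, 8.25.
h(3.75) = 4/19, h(5.25) = 0.16, h(6.75) = 4/31, h(8.25) = 4/37.
Sum = Δx · [h(3.75) + h(5.25) + h(6.75) + h(8.25)].
Sum ≈ 0.9115.

0.9115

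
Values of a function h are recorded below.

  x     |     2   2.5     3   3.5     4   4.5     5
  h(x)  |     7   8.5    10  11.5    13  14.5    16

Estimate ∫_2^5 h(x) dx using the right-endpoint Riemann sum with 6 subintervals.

Δx = 0.5.
Sum = 0.5·[8.5 + 10 + 11.5 + 13 + 14.5 + 16] = 36.75.

36.75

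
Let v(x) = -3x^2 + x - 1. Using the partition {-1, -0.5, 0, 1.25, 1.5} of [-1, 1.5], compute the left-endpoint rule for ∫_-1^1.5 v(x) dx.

Subinterval widths: 0.5, 0.5, 1.25, 0.25.
Left endpoints: -1, -0.5, 0, 1.25.
v(-1) = -5, v(-0.5) = -2.25, v(0) = -1, v(1.25) = -4.4375.
Sum = Σ Δx_i · v(x_i).
Sum = -5.984375.

-5.984375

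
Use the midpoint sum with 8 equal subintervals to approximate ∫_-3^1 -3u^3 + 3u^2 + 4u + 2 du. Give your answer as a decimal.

79

Δu = (1 − (-3))/8 = 0.5.
Midpoints: -2.75, -2.25, -1.75, -1.25, -0.75, -0.25, 0.25, 0.75.
f(-2.75) = 76.078125, f(-2.25) = 42.359375, f(-1.75) = 20.265625, f(-1.25) = 7.546875, f(-0.75) = 1.953125, f(-0.25) = 1.234375, f(0.25) = 3.140625, f(0.75) = 5.421875.
Sum = Δu · [f(-2.75) + f(-2.25) + f(-1.75) + ...].
Sum = 79.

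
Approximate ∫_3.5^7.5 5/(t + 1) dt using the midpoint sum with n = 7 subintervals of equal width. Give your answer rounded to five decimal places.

Δt = (7.5 − 3.5)/7 = 4/7.
Midpoints: 53/14, 61/14, 69/14, 5.5, 85/14, 93/14, 101/14.
f(53/14) = 70/67, f(61/14) = 14/15, f(69/14) = 70/83, f(5.5) = 10/13, f(85/14) = 70/99, f(93/14) = 70/107, f(101/14) = 14/23.
Sum = Δt · [f(53/14) + f(61/14) + f(69/14) + ...].
Sum ≈ 3.17753.

3.17753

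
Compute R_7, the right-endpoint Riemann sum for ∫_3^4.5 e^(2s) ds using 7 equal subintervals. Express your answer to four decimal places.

Δs = (4.5 − 3)/7 = 3/14.
Right endpoints: 45/14, 24/7, 51/14, 27/7, 57/14, 30/7, 4.5.
f(45/14) ≈ 619.2886, f(24/7) ≈ 950.6470, f(51/14) ≈ 1459.3031, f(27/7) ≈ 2240.1222, f(57/14) ≈ 3438.7288, f(30/7) ≈ 5278.6654, f(4.5) ≈ 8103.0839.
Sum = Δs · [f(45/14) + f(24/7) + f(51/14) + ...].
Sum ≈ 4733.5369.

4733.5369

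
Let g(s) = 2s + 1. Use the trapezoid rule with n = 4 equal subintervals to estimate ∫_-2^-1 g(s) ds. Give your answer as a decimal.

-2

Δs = (-1 − (-2))/4 = 0.25.
g(-2) = -3, g(-1.75) = -2.5, g(-1.5) = -2, g(-1.25) = -1.5, g(-1) = -1.
T_4 = (Δs/2)·[g(s_0) + 2g(s_1) + 2g(s_2) + 2g(s_3) + g(s_4)].
Sum = -2.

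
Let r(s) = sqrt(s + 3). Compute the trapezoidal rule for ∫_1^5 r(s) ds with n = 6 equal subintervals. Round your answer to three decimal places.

Δs = (5 − 1)/6 = 2/3.
r(1) ≈ 2.000, r(5/3) ≈ 2.160, r(7/3) ≈ 2.309, r(3) ≈ 2.449, r(11/3) ≈ 2.582, r(13/3) ≈ 2.708, r(5) ≈ 2.828.
T_6 = (Δs/2)·[r(s_0) + 2r(s_1) + ... + 2r(s_{5}) + r(s_6)].
Sum ≈ 9.749.

9.749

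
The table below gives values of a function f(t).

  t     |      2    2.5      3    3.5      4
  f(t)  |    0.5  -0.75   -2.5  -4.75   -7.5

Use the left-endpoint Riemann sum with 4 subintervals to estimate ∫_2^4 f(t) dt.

Δt = 0.5.
Sum = 0.5·[0.5 + (-0.75) + (-2.5) + (-4.75)] = -3.75.

-3.75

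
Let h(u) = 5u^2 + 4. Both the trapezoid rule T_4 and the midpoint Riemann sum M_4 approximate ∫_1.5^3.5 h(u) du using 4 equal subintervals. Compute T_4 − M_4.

T_4 = 74.25.
M_4 = 73.625.
T_4 − M_4 = 0.625.

0.625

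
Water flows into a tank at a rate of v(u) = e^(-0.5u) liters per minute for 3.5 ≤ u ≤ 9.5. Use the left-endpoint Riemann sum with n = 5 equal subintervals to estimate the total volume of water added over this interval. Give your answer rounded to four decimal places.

Δu = (9.5 − 3.5)/5 = 1.2.
Left endpoints: 3.5, 4.7, 5.9, 7.1, 8.3.
v(3.5) ≈ 0.1738, v(4.7) ≈ 0.0954, v(5.9) ≈ 0.0523, v(7.1) ≈ 0.0287, v(8.3) ≈ 0.0158.
Sum = Δu · [v(3.5) + v(4.7) + v(5.9) + v(7.1) + v(8.3)].
Sum ≈ 0.4392.

0.4392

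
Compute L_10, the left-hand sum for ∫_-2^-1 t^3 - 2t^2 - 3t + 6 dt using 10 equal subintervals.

Δt = (-1 − (-2))/10 = 0.1.
Left endpoints: -2, -1.9, -1.8, -1.7, -1.6, -1.5, -1.4, -1.3, -1.2, -1.1.
f(-2) = -4, f(-1.9) = -2.379, f(-1.8) = -0.912, f(-1.7) = 0.407, f(-1.6) = 1.584, f(-1.5) = 2.625, f(-1.4) = 3.536, f(-1.3) = 4.323, f(-1.2) = 4.992, f(-1.1) = 5.549.
Sum = Δt · [f(-2) + f(-1.9) + f(-1.8) + ...].
Sum = 1.5725.

1.5725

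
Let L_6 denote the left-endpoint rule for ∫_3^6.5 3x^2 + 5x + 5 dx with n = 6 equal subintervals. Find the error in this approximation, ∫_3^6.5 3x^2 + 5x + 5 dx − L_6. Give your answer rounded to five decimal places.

33.60243

Exact integral: ∫_3^6.5 f(x) dx = 348.25.
L_6 ≈ 314.6475694.
Error ≈ 348.25 − 314.6475694 ≈ 33.60243.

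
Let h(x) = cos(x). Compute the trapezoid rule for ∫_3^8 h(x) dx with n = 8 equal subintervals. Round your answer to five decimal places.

Δx = (8 − 3)/8 = 0.625.
h(3) ≈ -0.98999, h(3.625) ≈ -0.88542, h(4.25) ≈ -0.44609, h(4.875) ≈ 0.16190, h(5.5) ≈ 0.70867, h(6.125) ≈ 0.98751, h(6.75) ≈ 0.89301, h(7.375) ≈ 0.46088, h(8) ≈ -0.14550.
T_8 = (Δx/2)·[h(x_0) + 2h(x_1) + ... + 2h(x_{7}) + h(x_8)].
Sum ≈ 0.82044.

0.82044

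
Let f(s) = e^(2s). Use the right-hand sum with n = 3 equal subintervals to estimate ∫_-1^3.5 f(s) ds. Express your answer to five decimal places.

1730.92439

Δs = (3.5 − (-1))/3 = 1.5.
Right endpoints: 0.5, 2, 3.5.
f(0.5) ≈ 2.71828, f(2) ≈ 54.59815, f(3.5) ≈ 1096.63316.
Sum = Δs · [f(0.5) + f(2) + f(3.5)].
Sum ≈ 1730.92439.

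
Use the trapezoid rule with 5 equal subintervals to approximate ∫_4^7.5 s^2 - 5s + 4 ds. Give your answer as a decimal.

Δs = (7.5 − 4)/5 = 0.7.
f(4) = 0, f(4.7) = 2.59, f(5.4) = 6.16, f(6.1) = 10.71, f(6.8) = 16.24, f(7.5) = 22.75.
T_5 = (Δs/2)·[f(s_0) + 2f(s_1) + ... + 2f(s_{4}) + f(s_5)].
Sum = 32.9525.

32.9525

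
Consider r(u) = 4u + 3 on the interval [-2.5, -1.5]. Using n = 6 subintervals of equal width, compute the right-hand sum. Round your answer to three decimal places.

Δu = (-1.5 − (-2.5))/6 = 1/6.
Right endpoints: -7/3, -13/6, -2, -11/6, -5/3, -1.5.
r(-7/3) = -19/3, r(-13/6) = -17/3, r(-2) = -5, r(-11/6) = -13/3, r(-5/3) = -11/3, r(-1.5) = -3.
Sum = Δu · [r(-7/3) + r(-13/6) + r(-2) + ...].
Sum ≈ -4.667.

-4.667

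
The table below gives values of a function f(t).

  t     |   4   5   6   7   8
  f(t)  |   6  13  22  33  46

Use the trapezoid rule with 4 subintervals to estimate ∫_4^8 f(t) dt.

Δt = 1.
T_4 = (1/2)·[6 + 2·13 + 2·22 + 2·33 + 46] = 94.

94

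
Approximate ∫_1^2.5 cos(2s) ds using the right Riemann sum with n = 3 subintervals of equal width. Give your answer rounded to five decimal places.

-0.67999

Δs = (2.5 − 1)/3 = 0.5.
Right endpoints: 1.5, 2, 2.5.
f(1.5) ≈ -0.98999, f(2) ≈ -0.65364, f(2.5) ≈ 0.28366.
Sum = Δs · [f(1.5) + f(2) + f(2.5)].
Sum ≈ -0.67999.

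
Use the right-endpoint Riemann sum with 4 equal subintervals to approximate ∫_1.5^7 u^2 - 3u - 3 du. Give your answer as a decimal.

49.11328125

Δu = (7 − 1.5)/4 = 1.375.
Right endpoints: 2.875, 4.25, 5.625, 7.
f(2.875) = -3.359375, f(4.25) = 2.3125, f(5.625) = 11.765625, f(7) = 25.
Sum = Δu · [f(2.875) + f(4.25) + f(5.625) + f(7)].
Sum = 49.11328125.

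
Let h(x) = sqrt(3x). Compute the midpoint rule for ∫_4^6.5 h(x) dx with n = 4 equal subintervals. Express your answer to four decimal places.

9.8994

Δx = (6.5 − 4)/4 = 0.625.
Midpoints: 4.3125, 4.9375, 5.5625, 6.1875.
h(4.3125) ≈ 3.5969, h(4.9375) ≈ 3.8487, h(5.5625) ≈ 4.0850, h(6.1875) ≈ 4.3084.
Sum = Δx · [h(4.3125) + h(4.9375) + h(5.5625) + h(6.1875)].
Sum ≈ 9.8994.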